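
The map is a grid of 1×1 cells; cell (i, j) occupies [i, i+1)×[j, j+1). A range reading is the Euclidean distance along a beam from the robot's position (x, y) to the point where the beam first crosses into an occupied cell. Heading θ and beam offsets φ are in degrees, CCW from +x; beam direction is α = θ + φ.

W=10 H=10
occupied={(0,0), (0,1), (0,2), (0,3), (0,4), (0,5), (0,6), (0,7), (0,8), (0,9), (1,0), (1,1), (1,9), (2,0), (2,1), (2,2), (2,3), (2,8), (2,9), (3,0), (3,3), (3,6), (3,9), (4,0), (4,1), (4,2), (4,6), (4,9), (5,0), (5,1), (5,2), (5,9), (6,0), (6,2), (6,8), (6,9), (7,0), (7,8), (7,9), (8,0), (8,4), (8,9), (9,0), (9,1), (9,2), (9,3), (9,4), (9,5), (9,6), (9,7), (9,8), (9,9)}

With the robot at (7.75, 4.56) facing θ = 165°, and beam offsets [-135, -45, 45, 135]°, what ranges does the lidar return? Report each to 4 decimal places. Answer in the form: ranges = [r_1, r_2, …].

beam 1: φ=-135°, α=30°
  d=(0.8660,0.5000)  start (7,4)  tX=0.2887 tY=0.8800  stride 1/|dx|=1.1547 1/|dy|=2.0000
    cross x-line → (8,4), t=0.2887 (wall)
  → r_1 = 0.2887
beam 2: φ=-45°, α=120°
  d=(-0.5000,0.8660)  start (7,4)  tX=1.5000 tY=0.5081  stride 1/|dx|=2.0000 1/|dy|=1.1547
    cross y-line → (7,5), t=0.5081
    cross x-line → (6,5), t=1.5000
    cross y-line → (6,6), t=1.6628
    cross y-line → (6,7), t=2.8175
    cross x-line → (5,7), t=3.5000
    cross y-line → (5,8), t=3.9722
    cross y-line → (5,9), t=5.1269 (wall)
  → r_2 = 5.1269
beam 3: φ=45°, α=210°
  d=(-0.8660,-0.5000)  start (7,4)  tX=0.8660 tY=1.1200  stride 1/|dx|=1.1547 1/|dy|=2.0000
    cross x-line → (6,4), t=0.8660
    cross y-line → (6,3), t=1.1200
    cross x-line → (5,3), t=2.0207
    cross y-line → (5,2), t=3.1200 (wall)
  → r_3 = 3.1200
beam 4: φ=135°, α=300°
  d=(0.5000,-0.8660)  start (7,4)  tX=0.5000 tY=0.6466  stride 1/|dx|=2.0000 1/|dy|=1.1547
    cross x-line → (8,4), t=0.5000 (wall)
  → r_4 = 0.5000

ranges = [0.2887, 5.1269, 3.1200, 0.5000]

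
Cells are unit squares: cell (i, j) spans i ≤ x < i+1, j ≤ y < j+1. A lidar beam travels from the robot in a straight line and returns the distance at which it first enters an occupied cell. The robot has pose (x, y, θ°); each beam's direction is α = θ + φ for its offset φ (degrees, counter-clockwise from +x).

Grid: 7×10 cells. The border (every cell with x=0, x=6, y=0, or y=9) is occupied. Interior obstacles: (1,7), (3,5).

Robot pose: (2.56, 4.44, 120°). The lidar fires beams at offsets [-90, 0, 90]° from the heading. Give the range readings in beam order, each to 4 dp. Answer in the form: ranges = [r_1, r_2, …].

beam 1: φ=-90°, α=30°
  direction (0.8660, 0.5000); cell (2,4); t to first gridline: x 0.5081, y 1.1200 (then +1.1547 / +2.0000)
    (3,4) via x @ 0.5081
    (3,5) via y @ 1.1200  # hit
  → r_1 = 1.1200
beam 2: φ=0°, α=120°
  direction (-0.5000, 0.8660); cell (2,4); t to first gridline: x 1.1200, y 0.6466 (then +2.0000 / +1.1547)
    (2,5) via y @ 0.6466
    (1,5) via x @ 1.1200
    (1,6) via y @ 1.8013
    (1,7) via y @ 2.9560  # hit
  → r_2 = 2.9560
beam 3: φ=90°, α=210°
  direction (-0.8660, -0.5000); cell (2,4); t to first gridline: x 0.6466, y 0.8800 (then +1.1547 / +2.0000)
    (1,4) via x @ 0.6466
    (1,3) via y @ 0.8800
    (0,3) via x @ 1.8013  # hit
  → r_3 = 1.8013

ranges = [1.1200, 2.9560, 1.8013]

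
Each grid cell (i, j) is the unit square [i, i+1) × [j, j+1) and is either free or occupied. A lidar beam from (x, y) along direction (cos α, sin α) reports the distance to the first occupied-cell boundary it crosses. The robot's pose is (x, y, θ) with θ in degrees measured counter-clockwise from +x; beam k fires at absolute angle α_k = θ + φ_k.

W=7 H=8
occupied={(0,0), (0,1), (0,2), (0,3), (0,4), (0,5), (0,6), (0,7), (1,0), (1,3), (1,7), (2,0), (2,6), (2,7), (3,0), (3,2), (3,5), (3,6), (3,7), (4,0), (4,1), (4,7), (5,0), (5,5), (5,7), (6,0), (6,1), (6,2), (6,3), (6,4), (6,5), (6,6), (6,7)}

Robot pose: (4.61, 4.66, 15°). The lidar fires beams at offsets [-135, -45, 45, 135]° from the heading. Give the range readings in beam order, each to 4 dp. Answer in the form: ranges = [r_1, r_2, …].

beam 1: φ=-135°, α=240°
  cosα=-0.5000 sinα=-0.8660 | (4,4) | tMaxX 1.2200 tMaxY 0.7621 | tΔX 2.0000 tΔY 1.1547
    t=0.7621 [y] (4,3)
    t=1.2200 [x] (3,3)
    t=1.9168 [y] (3,2) — stop
  → r_1 = 1.9168
beam 2: φ=-45°, α=330°
  cosα=0.8660 sinα=-0.5000 | (4,4) | tMaxX 0.4503 tMaxY 1.3200 | tΔX 1.1547 tΔY 2.0000
    t=0.4503 [x] (5,4)
    t=1.3200 [y] (5,3)
    t=1.6050 [x] (6,3) — stop
  → r_2 = 1.6050
beam 3: φ=45°, α=60°
  cosα=0.5000 sinα=0.8660 | (4,4) | tMaxX 0.7800 tMaxY 0.3926 | tΔX 2.0000 tΔY 1.1547
    t=0.3926 [y] (4,5)
    t=0.7800 [x] (5,5) — stop
  → r_3 = 0.7800
beam 4: φ=135°, α=150°
  cosα=-0.8660 sinα=0.5000 | (4,4) | tMaxX 0.7044 tMaxY 0.6800 | tΔX 1.1547 tΔY 2.0000
    t=0.6800 [y] (4,5)
    t=0.7044 [x] (3,5) — stop
  → r_4 = 0.7044

ranges = [1.9168, 1.6050, 0.7800, 0.7044]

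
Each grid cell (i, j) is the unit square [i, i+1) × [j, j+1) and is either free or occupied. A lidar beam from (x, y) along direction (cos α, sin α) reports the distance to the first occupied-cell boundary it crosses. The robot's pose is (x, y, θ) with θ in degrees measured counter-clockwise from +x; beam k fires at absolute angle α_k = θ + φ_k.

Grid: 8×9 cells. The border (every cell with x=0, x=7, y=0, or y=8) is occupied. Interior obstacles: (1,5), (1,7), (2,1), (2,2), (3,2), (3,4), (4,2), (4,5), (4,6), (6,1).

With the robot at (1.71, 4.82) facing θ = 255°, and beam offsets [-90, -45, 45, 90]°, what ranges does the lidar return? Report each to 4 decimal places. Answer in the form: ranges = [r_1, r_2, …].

beam 1: φ=-90°, α=165°
  cosα=-0.9659 sinα=0.2588 | (1,4) | tMaxX 0.7350 tMaxY 0.6955 | tΔX 1.0353 tΔY 3.8637
    t=0.6955 [y] (1,5) — stop
  → r_1 = 0.6955
beam 2: φ=-45°, α=210°
  cosα=-0.8660 sinα=-0.5000 | (1,4) | tMaxX 0.8198 tMaxY 1.6400 | tΔX 1.1547 tΔY 2.0000
    t=0.8198 [x] (0,4) — stop
  → r_2 = 0.8198
beam 3: φ=45°, α=300°
  cosα=0.5000 sinα=-0.8660 | (1,4) | tMaxX 0.5800 tMaxY 0.9469 | tΔX 2.0000 tΔY 1.1547
    t=0.5800 [x] (2,4)
    t=0.9469 [y] (2,3)
    t=2.1016 [y] (2,2) — stop
  → r_3 = 2.1016
beam 4: φ=90°, α=345°
  cosα=0.9659 sinα=-0.2588 | (1,4) | tMaxX 0.3002 tMaxY 3.1682 | tΔX 1.0353 tΔY 3.8637
    t=0.3002 [x] (2,4)
    t=1.3355 [x] (3,4) — stop
  → r_4 = 1.3355

ranges = [0.6955, 0.8198, 2.1016, 1.3355]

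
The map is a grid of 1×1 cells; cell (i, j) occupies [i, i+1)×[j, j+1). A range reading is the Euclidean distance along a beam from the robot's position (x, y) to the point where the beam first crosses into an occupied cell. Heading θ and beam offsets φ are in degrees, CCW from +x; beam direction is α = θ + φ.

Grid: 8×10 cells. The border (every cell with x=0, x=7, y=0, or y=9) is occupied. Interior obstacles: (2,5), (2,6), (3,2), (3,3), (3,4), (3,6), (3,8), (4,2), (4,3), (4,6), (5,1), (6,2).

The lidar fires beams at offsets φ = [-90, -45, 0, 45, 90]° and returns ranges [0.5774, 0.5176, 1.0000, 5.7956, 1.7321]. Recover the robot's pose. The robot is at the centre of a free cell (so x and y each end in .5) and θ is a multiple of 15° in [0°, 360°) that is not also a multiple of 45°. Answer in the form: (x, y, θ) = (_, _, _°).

(x, y, θ) = (2.5, 2.5, 60°)

Candidates: 36 free-cell centres × 16 headings = 576 poses. Raycast each; keep the one whose scan matches to 4 dp.
  (1.5, 6.5, 330°): beam 1 = 1.0000 ≠ 0.5774 ✗
  (5.5, 3.5, 240°): beam 4 = 1.5529 ≠ 5.7956 ✗
  (3.5, 7.5, 105°): beam 1 = 3.6235 ≠ 0.5774 ✗
  (4.5, 1.5, 300°): beam 1 = 1.0000 ≠ 0.5774 ✗
  …
  (2.5, 2.5, 60°): r_1=0.5774, r_2=0.5176, r_3=1.0000, r_4=5.7956, r_5=1.7321 — all match ✓
Unique over the lattice → pose = (2.5, 2.5, 60°).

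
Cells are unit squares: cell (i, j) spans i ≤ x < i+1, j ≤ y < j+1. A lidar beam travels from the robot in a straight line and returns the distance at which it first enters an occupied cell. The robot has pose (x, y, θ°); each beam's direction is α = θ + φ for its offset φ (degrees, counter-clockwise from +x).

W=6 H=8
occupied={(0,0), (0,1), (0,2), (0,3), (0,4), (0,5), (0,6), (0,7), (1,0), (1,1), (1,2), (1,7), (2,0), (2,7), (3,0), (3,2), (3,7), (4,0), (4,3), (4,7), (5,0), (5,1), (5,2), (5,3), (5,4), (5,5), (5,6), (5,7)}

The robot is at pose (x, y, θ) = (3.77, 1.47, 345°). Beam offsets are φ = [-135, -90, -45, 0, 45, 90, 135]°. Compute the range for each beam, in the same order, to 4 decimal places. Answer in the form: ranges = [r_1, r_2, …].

ranges = [0.9400, 0.4866, 0.5427, 1.2734, 1.4203, 0.5487, 0.6120]

beam 1: φ=-135°, α=210°
  cosα=-0.8660 sinα=-0.5000 | (3,1) | tMaxX 0.8891 tMaxY 0.9400 | tΔX 1.1547 tΔY 2.0000
    t=0.8891 [x] (2,1)
    t=0.9400 [y] (2,0) — stop
  → r_1 = 0.9400
beam 2: φ=-90°, α=255°
  cosα=-0.2588 sinα=-0.9659 | (3,1) | tMaxX 2.9751 tMaxY 0.4866 | tΔX 3.8637 tΔY 1.0353
    t=0.4866 [y] (3,0) — stop
  → r_2 = 0.4866
beam 3: φ=-45°, α=300°
  cosα=0.5000 sinα=-0.8660 | (3,1) | tMaxX 0.4600 tMaxY 0.5427 | tΔX 2.0000 tΔY 1.1547
    t=0.4600 [x] (4,1)
    t=0.5427 [y] (4,0) — stop
  → r_3 = 0.5427
beam 4: φ=0°, α=345°
  cosα=0.9659 sinα=-0.2588 | (3,1) | tMaxX 0.2381 tMaxY 1.8159 | tΔX 1.0353 tΔY 3.8637
    t=0.2381 [x] (4,1)
    t=1.2734 [x] (5,1) — stop
  → r_4 = 1.2734
beam 5: φ=45°, α=30°
  cosα=0.8660 sinα=0.5000 | (3,1) | tMaxX 0.2656 tMaxY 1.0600 | tΔX 1.1547 tΔY 2.0000
    t=0.2656 [x] (4,1)
    t=1.0600 [y] (4,2)
    t=1.4203 [x] (5,2) — stop
  → r_5 = 1.4203
beam 6: φ=90°, α=75°
  cosα=0.2588 sinα=0.9659 | (3,1) | tMaxX 0.8887 tMaxY 0.5487 | tΔX 3.8637 tΔY 1.0353
    t=0.5487 [y] (3,2) — stop
  → r_6 = 0.5487
beam 7: φ=135°, α=120°
  cosα=-0.5000 sinα=0.8660 | (3,1) | tMaxX 1.5400 tMaxY 0.6120 | tΔX 2.0000 tΔY 1.1547
    t=0.6120 [y] (3,2) — stop
  → r_7 = 0.6120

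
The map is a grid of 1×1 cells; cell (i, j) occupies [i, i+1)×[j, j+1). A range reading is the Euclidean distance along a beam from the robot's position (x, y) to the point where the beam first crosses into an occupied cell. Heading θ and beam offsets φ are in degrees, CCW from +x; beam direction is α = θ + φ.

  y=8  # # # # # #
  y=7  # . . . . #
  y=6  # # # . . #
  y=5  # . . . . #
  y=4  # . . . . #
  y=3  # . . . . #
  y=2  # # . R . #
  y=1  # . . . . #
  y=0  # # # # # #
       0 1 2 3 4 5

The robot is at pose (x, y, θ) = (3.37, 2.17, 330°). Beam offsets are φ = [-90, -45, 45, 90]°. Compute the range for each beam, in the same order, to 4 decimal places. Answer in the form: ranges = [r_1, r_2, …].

ranges = [1.3510, 1.2113, 1.6875, 3.2600]

beam 1: φ=-90°, α=240°
  direction (-0.5000, -0.8660); cell (3,2); t to first gridline: x 0.7400, y 0.1963 (then +2.0000 / +1.1547)
    (3,1) via y @ 0.1963
    (2,1) via x @ 0.7400
    (2,0) via y @ 1.3510  # hit
  → r_1 = 1.3510
beam 2: φ=-45°, α=285°
  direction (0.2588, -0.9659); cell (3,2); t to first gridline: x 2.4341, y 0.1760 (then +3.8637 / +1.0353)
    (3,1) via y @ 0.1760
    (3,0) via y @ 1.2113  # hit
  → r_2 = 1.2113
beam 3: φ=45°, α=15°
  direction (0.9659, 0.2588); cell (3,2); t to first gridline: x 0.6522, y 3.2069 (then +1.0353 / +3.8637)
    (4,2) via x @ 0.6522
    (5,2) via x @ 1.6875  # hit
  → r_3 = 1.6875
beam 4: φ=90°, α=60°
  direction (0.5000, 0.8660); cell (3,2); t to first gridline: x 1.2600, y 0.9584 (then +2.0000 / +1.1547)
    (3,3) via y @ 0.9584
    (4,3) via x @ 1.2600
    (4,4) via y @ 2.1131
    (5,4) via x @ 3.2600  # hit
  → r_4 = 3.2600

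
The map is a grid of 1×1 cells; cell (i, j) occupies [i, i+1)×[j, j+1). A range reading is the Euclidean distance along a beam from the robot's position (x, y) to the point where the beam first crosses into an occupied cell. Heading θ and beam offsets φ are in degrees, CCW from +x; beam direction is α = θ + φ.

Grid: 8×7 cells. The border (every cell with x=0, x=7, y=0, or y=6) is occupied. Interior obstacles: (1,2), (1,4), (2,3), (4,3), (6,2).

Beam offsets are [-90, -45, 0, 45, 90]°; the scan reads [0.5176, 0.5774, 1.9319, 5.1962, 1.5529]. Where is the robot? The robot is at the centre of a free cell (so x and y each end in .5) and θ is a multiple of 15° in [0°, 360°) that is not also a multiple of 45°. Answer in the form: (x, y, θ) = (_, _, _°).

The pose lattice has 25·16 = 400 candidates. Test each by forward raycasting.
  (6.5, 3.5, 165°): beam 1 = 1.9319 ≠ 0.5176 ✗
  (2.5, 2.5, 60°): beam 1 = 3.0000 ≠ 0.5176 ✗
  (5.5, 2.5, 300°): beam 1 = 3.0000 ≠ 0.5176 ✗
  (4.5, 2.5, 195°): beam 2 = 1.7321 ≠ 0.5774 ✗
  …
  (2.5, 1.5, 345°): r_1=0.5176, r_2=0.5774, r_3=1.9319, r_4=5.1962, r_5=1.5529 — all match ✓
No second candidate reproduces the full scan.

(x, y, θ) = (2.5, 1.5, 345°)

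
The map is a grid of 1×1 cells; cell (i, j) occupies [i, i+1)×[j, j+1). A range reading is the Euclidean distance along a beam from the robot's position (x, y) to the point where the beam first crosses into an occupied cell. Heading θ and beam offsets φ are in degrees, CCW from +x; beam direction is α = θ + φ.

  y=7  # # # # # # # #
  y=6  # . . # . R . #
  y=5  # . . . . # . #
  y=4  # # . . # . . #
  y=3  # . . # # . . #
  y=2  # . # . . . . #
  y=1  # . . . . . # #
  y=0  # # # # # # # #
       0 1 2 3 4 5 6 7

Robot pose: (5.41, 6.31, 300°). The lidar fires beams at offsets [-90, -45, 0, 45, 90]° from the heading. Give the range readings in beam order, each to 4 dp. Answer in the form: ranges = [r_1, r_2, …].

ranges = [3.9375, 0.3209, 0.3580, 1.6461, 1.3800]

beam 1: φ=-90°, α=210°
  cosα=-0.8660 sinα=-0.5000 | (5,6) | tMaxX 0.4734 tMaxY 0.6200 | tΔX 1.1547 tΔY 2.0000
    t=0.4734 [x] (4,6)
    t=0.6200 [y] (4,5)
    t=1.6281 [x] (3,5)
    t=2.6200 [y] (3,4)
    t=2.7828 [x] (2,4)
    t=3.9375 [x] (1,4) — stop
  → r_1 = 3.9375
beam 2: φ=-45°, α=255°
  cosα=-0.2588 sinα=-0.9659 | (5,6) | tMaxX 1.5841 tMaxY 0.3209 | tΔX 3.8637 tΔY 1.0353
    t=0.3209 [y] (5,5) — stop
  → r_2 = 0.3209
beam 3: φ=0°, α=300°
  cosα=0.5000 sinα=-0.8660 | (5,6) | tMaxX 1.1800 tMaxY 0.3580 | tΔX 2.0000 tΔY 1.1547
    t=0.3580 [y] (5,5) — stop
  → r_3 = 0.3580
beam 4: φ=45°, α=345°
  cosα=0.9659 sinα=-0.2588 | (5,6) | tMaxX 0.6108 tMaxY 1.1977 | tΔX 1.0353 tΔY 3.8637
    t=0.6108 [x] (6,6)
    t=1.1977 [y] (6,5)
    t=1.6461 [x] (7,5) — stop
  → r_4 = 1.6461
beam 5: φ=90°, α=30°
  cosα=0.8660 sinα=0.5000 | (5,6) | tMaxX 0.6813 tMaxY 1.3800 | tΔX 1.1547 tΔY 2.0000
    t=0.6813 [x] (6,6)
    t=1.3800 [y] (6,7) — stop
  → r_5 = 1.3800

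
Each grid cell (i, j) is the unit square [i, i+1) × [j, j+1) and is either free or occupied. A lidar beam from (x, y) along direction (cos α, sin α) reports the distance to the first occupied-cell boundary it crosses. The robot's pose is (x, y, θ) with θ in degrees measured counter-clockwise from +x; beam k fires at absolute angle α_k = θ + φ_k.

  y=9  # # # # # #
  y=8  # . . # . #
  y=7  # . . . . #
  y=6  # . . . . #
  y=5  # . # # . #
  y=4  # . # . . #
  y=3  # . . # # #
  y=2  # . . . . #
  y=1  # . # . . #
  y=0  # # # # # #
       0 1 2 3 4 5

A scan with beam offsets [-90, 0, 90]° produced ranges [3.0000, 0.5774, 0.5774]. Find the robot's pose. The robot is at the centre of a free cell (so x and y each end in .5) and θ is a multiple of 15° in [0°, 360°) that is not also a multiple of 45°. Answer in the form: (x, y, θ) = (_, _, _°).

Candidates: 25 free-cell centres × 16 headings = 400 poses. Raycast each; keep the one whose scan matches to 4 dp.
  (1.5, 2.5, 15°): beam 1 = 1.5529 ≠ 3.0000 ✗
  (1.5, 2.5, 30°): beam 1 = 1.0000 ≠ 3.0000 ✗
  (4.5, 1.5, 255°): beam 1 = 1.5529 ≠ 3.0000 ✗
  (1.5, 7.5, 330°): beam 1 = 1.0000 ≠ 3.0000 ✗
  …
  (2.5, 8.5, 330°): r_1=3.0000, r_2=0.5774, r_3=0.5774 — all match ✓
Unique over the lattice → pose = (2.5, 8.5, 330°).

(x, y, θ) = (2.5, 8.5, 330°)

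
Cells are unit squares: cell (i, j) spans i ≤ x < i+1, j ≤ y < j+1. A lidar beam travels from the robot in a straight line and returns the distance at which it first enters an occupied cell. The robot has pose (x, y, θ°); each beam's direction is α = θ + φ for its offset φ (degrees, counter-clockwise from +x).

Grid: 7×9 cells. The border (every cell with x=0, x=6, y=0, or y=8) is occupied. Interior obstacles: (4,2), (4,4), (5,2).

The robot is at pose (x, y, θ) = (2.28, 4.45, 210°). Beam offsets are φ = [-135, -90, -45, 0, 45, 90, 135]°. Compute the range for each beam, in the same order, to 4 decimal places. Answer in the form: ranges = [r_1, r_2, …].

ranges = [3.6752, 2.5600, 1.3252, 1.4780, 3.5717, 3.9837, 3.8512]

beam 1: φ=-135°, α=75°
  direction (0.2588, 0.9659); cell (2,4); t to first gridline: x 2.7819, y 0.5694 (then +3.8637 / +1.0353)
    (2,5) via y @ 0.5694
    (2,6) via y @ 1.6047
    (2,7) via y @ 2.6400
    (3,7) via x @ 2.7819
    (3,8) via y @ 3.6752  # hit
  → r_1 = 3.6752
beam 2: φ=-90°, α=120°
  direction (-0.5000, 0.8660); cell (2,4); t to first gridline: x 0.5600, y 0.6351 (then +2.0000 / +1.1547)
    (1,4) via x @ 0.5600
    (1,5) via y @ 0.6351
    (1,6) via y @ 1.7898
    (0,6) via x @ 2.5600  # hit
  → r_2 = 2.5600
beam 3: φ=-45°, α=165°
  direction (-0.9659, 0.2588); cell (2,4); t to first gridline: x 0.2899, y 2.1250 (then +1.0353 / +3.8637)
    (1,4) via x @ 0.2899
    (0,4) via x @ 1.3252  # hit
  → r_3 = 1.3252
beam 4: φ=0°, α=210°
  direction (-0.8660, -0.5000); cell (2,4); t to first gridline: x 0.3233, y 0.9000 (then +1.1547 / +2.0000)
    (1,4) via x @ 0.3233
    (1,3) via y @ 0.9000
    (0,3) via x @ 1.4780  # hit
  → r_4 = 1.4780
beam 5: φ=45°, α=255°
  direction (-0.2588, -0.9659); cell (2,4); t to first gridline: x 1.0818, y 0.4659 (then +3.8637 / +1.0353)
    (2,3) via y @ 0.4659
    (1,3) via x @ 1.0818
    (1,2) via y @ 1.5012
    (1,1) via y @ 2.5364
    (1,0) via y @ 3.5717  # hit
  → r_5 = 3.5717
beam 6: φ=90°, α=300°
  direction (0.5000, -0.8660); cell (2,4); t to first gridline: x 1.4400, y 0.5196 (then +2.0000 / +1.1547)
    (2,3) via y @ 0.5196
    (3,3) via x @ 1.4400
    (3,2) via y @ 1.6743
    (3,1) via y @ 2.8290
    (4,1) via x @ 3.4400
    (4,0) via y @ 3.9837  # hit
  → r_6 = 3.9837
beam 7: φ=135°, α=345°
  direction (0.9659, -0.2588); cell (2,4); t to first gridline: x 0.7454, y 1.7387 (then +1.0353 / +3.8637)
    (3,4) via x @ 0.7454
    (3,3) via y @ 1.7387
    (4,3) via x @ 1.7807
    (5,3) via x @ 2.8160
    (6,3) via x @ 3.8512  # hit
  → r_7 = 3.8512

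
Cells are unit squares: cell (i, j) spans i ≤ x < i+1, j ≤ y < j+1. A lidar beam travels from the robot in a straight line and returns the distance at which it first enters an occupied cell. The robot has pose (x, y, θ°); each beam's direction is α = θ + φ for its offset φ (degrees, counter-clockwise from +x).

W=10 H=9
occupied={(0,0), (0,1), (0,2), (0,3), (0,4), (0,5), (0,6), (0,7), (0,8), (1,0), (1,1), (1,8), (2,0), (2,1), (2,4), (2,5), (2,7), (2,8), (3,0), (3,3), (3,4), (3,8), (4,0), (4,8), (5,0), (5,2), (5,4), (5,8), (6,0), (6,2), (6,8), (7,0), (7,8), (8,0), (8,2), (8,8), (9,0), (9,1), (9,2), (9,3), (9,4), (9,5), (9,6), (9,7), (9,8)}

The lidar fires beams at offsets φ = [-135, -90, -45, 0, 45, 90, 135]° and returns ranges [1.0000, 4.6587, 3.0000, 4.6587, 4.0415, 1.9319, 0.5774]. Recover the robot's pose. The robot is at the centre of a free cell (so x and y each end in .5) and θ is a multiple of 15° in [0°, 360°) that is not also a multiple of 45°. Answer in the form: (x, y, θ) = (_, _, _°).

(x, y, θ) = (5.5, 7.5, 285°)

Enumerate (i+0.5, j+0.5, θ) over the 45 free cells and 16 admissible headings. For each, cast all 7 beams and compare to the given ranges.
  (1.5, 4.5, 195°): beam 2 = 1.9319 ≠ 4.6587 ✗
  (7.5, 2.5, 75°): beam 1 = 1.7321 ≠ 1.0000 ✗
  (3.5, 2.5, 345°): beam 2 = 1.5529 ≠ 4.6587 ✗
  (2.5, 2.5, 240°): beam 1 = 1.5529 ≠ 1.0000 ✗
  …
  (5.5, 7.5, 285°): r_1=1.0000, r_2=4.6587, r_3=3.0000, r_4=4.6587, r_5=4.0415, r_6=1.9319, r_7=0.5774 — all match ✓
Unique over the lattice → pose = (5.5, 7.5, 285°).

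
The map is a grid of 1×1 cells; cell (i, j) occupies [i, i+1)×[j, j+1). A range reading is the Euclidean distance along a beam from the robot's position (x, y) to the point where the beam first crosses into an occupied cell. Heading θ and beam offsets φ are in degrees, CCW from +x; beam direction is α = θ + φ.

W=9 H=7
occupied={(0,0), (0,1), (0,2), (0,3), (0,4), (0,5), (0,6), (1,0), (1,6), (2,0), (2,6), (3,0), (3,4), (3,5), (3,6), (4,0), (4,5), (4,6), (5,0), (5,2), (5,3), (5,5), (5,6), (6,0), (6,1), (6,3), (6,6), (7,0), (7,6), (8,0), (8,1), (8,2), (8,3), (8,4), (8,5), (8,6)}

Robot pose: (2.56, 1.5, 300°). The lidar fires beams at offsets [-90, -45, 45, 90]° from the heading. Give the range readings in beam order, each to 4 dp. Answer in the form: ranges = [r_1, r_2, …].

ranges = [1.0000, 0.5176, 1.9319, 2.8175]

beam 1: φ=-90°, α=210°
  direction (-0.8660, -0.5000); cell (2,1); t to first gridline: x 0.6466, y 1.0000 (then +1.1547 / +2.0000)
    (1,1) via x @ 0.6466
    (1,0) via y @ 1.0000  # hit
  → r_1 = 1.0000
beam 2: φ=-45°, α=255°
  direction (-0.2588, -0.9659); cell (2,1); t to first gridline: x 2.1637, y 0.5176 (then +3.8637 / +1.0353)
    (2,0) via y @ 0.5176  # hit
  → r_2 = 0.5176
beam 3: φ=45°, α=345°
  direction (0.9659, -0.2588); cell (2,1); t to first gridline: x 0.4555, y 1.9319 (then +1.0353 / +3.8637)
    (3,1) via x @ 0.4555
    (4,1) via x @ 1.4908
    (4,0) via y @ 1.9319  # hit
  → r_3 = 1.9319
beam 4: φ=90°, α=30°
  direction (0.8660, 0.5000); cell (2,1); t to first gridline: x 0.5081, y 1.0000 (then +1.1547 / +2.0000)
    (3,1) via x @ 0.5081
    (3,2) via y @ 1.0000
    (4,2) via x @ 1.6628
    (5,2) via x @ 2.8175  # hit
  → r_4 = 2.8175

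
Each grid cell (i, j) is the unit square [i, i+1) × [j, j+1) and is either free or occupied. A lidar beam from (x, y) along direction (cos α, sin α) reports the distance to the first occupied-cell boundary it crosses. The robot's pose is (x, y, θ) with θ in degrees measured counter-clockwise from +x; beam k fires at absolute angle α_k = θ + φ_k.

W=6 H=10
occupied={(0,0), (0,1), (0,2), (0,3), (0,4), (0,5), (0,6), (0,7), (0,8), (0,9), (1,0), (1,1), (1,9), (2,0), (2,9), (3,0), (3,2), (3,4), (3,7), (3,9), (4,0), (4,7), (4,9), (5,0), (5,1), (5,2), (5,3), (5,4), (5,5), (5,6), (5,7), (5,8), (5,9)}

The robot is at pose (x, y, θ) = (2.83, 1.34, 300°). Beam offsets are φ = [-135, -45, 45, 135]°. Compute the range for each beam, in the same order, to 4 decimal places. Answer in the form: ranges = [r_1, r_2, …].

ranges = [0.8593, 0.3520, 1.3137, 0.6833]

beam 1: φ=-135°, α=165°
  direction (-0.9659, 0.2588); cell (2,1); t to first gridline: x 0.8593, y 2.5500 (then +1.0353 / +3.8637)
    (1,1) via x @ 0.8593  # hit
  → r_1 = 0.8593
beam 2: φ=-45°, α=255°
  direction (-0.2588, -0.9659); cell (2,1); t to first gridline: x 3.2069, y 0.3520 (then +3.8637 / +1.0353)
    (2,0) via y @ 0.3520  # hit
  → r_2 = 0.3520
beam 3: φ=45°, α=345°
  direction (0.9659, -0.2588); cell (2,1); t to first gridline: x 0.1760, y 1.3137 (then +1.0353 / +3.8637)
    (3,1) via x @ 0.1760
    (4,1) via x @ 1.2113
    (4,0) via y @ 1.3137  # hit
  → r_3 = 1.3137
beam 4: φ=135°, α=75°
  direction (0.2588, 0.9659); cell (2,1); t to first gridline: x 0.6568, y 0.6833 (then +3.8637 / +1.0353)
    (3,1) via x @ 0.6568
    (3,2) via y @ 0.6833  # hit
  → r_4 = 0.6833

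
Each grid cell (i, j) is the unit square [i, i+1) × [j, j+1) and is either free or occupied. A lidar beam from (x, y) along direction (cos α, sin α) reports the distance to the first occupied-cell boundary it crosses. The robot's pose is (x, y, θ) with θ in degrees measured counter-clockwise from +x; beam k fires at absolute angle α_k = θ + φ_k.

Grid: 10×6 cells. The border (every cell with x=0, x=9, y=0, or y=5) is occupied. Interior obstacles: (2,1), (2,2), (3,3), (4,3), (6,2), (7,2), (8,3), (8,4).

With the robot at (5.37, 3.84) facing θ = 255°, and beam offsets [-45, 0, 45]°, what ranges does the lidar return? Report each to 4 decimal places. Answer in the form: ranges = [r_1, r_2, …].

beam 1: φ=-45°, α=210°
  dir = (cos 210°, sin 210°) = (-0.8660, -0.5000); from cell (5,3)
  next x-line at t=0.4272, next y-line at t=1.6800; Δt_x=1.1547, Δt_y=2.0000
    x: enter (4,3) at t=0.4272 ← occupied
  → r_1 = 0.4272
beam 2: φ=0°, α=255°
  dir = (cos 255°, sin 255°) = (-0.2588, -0.9659); from cell (5,3)
  next x-line at t=1.4296, next y-line at t=0.8696; Δt_x=3.8637, Δt_y=1.0353
    y: enter (5,2) at t=0.8696
    x: enter (4,2) at t=1.4296
    y: enter (4,1) at t=1.9049
    y: enter (4,0) at t=2.9402 ← occupied
  → r_2 = 2.9402
beam 3: φ=45°, α=300°
  dir = (cos 300°, sin 300°) = (0.5000, -0.8660); from cell (5,3)
  next x-line at t=1.2600, next y-line at t=0.9699; Δt_x=2.0000, Δt_y=1.1547
    y: enter (5,2) at t=0.9699
    x: enter (6,2) at t=1.2600 ← occupied
  → r_3 = 1.2600

ranges = [0.4272, 2.9402, 1.2600]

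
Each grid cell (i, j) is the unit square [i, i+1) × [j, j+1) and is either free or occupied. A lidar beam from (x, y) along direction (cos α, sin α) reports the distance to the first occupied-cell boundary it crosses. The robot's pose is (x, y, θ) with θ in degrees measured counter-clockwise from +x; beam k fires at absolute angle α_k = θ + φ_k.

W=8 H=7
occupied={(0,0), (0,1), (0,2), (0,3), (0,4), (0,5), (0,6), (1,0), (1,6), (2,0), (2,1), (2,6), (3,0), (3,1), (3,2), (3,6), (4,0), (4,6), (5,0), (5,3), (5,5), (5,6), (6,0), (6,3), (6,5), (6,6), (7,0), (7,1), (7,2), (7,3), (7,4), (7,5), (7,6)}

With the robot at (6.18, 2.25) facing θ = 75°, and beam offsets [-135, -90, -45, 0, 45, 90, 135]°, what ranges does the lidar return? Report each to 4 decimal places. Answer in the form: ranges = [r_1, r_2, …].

beam 1: φ=-135°, α=300°
  cosα=0.5000 sinα=-0.8660 | (6,2) | tMaxX 1.6400 tMaxY 0.2887 | tΔX 2.0000 tΔY 1.1547
    t=0.2887 [y] (6,1)
    t=1.4434 [y] (6,0) — stop
  → r_1 = 1.4434
beam 2: φ=-90°, α=345°
  cosα=0.9659 sinα=-0.2588 | (6,2) | tMaxX 0.8489 tMaxY 0.9659 | tΔX 1.0353 tΔY 3.8637
    t=0.8489 [x] (7,2) — stop
  → r_2 = 0.8489
beam 3: φ=-45°, α=30°
  cosα=0.8660 sinα=0.5000 | (6,2) | tMaxX 0.9469 tMaxY 1.5000 | tΔX 1.1547 tΔY 2.0000
    t=0.9469 [x] (7,2) — stop
  → r_3 = 0.9469
beam 4: φ=0°, α=75°
  cosα=0.2588 sinα=0.9659 | (6,2) | tMaxX 3.1682 tMaxY 0.7765 | tΔX 3.8637 tΔY 1.0353
    t=0.7765 [y] (6,3) — stop
  → r_4 = 0.7765
beam 5: φ=45°, α=120°
  cosα=-0.5000 sinα=0.8660 | (6,2) | tMaxX 0.3600 tMaxY 0.8660 | tΔX 2.0000 tΔY 1.1547
    t=0.3600 [x] (5,2)
    t=0.8660 [y] (5,3) — stop
  → r_5 = 0.8660
beam 6: φ=90°, α=165°
  cosα=-0.9659 sinα=0.2588 | (6,2) | tMaxX 0.1863 tMaxY 2.8978 | tΔX 1.0353 tΔY 3.8637
    t=0.1863 [x] (5,2)
    t=1.2216 [x] (4,2)
    t=2.2569 [x] (3,2) — stop
  → r_6 = 2.2569
beam 7: φ=135°, α=210°
  cosα=-0.8660 sinα=-0.5000 | (6,2) | tMaxX 0.2078 tMaxY 0.5000 | tΔX 1.1547 tΔY 2.0000
    t=0.2078 [x] (5,2)
    t=0.5000 [y] (5,1)
    t=1.3625 [x] (4,1)
    t=2.5000 [y] (4,0) — stop
  → r_7 = 2.5000

ranges = [1.4434, 0.8489, 0.9469, 0.7765, 0.8660, 2.2569, 2.5000]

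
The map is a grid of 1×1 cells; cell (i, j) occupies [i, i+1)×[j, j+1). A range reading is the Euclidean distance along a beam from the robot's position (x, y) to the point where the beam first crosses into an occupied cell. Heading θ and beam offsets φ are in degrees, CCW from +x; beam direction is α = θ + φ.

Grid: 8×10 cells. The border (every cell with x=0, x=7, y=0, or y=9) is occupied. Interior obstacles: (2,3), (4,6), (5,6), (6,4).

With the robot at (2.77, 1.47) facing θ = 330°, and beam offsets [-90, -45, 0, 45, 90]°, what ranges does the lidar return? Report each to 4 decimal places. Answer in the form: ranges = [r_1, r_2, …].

beam 1: φ=-90°, α=240°
  direction (-0.5000, -0.8660); cell (2,1); t to first gridline: x 1.5400, y 0.5427 (then +2.0000 / +1.1547)
    (2,0) via y @ 0.5427  # hit
  → r_1 = 0.5427
beam 2: φ=-45°, α=285°
  direction (0.2588, -0.9659); cell (2,1); t to first gridline: x 0.8887, y 0.4866 (then +3.8637 / +1.0353)
    (2,0) via y @ 0.4866  # hit
  → r_2 = 0.4866
beam 3: φ=0°, α=330°
  direction (0.8660, -0.5000); cell (2,1); t to first gridline: x 0.2656, y 0.9400 (then +1.1547 / +2.0000)
    (3,1) via x @ 0.2656
    (3,0) via y @ 0.9400  # hit
  → r_3 = 0.9400
beam 4: φ=45°, α=15°
  direction (0.9659, 0.2588); cell (2,1); t to first gridline: x 0.2381, y 2.0478 (then +1.0353 / +3.8637)
    (3,1) via x @ 0.2381
    (4,1) via x @ 1.2734
    (4,2) via y @ 2.0478
    (5,2) via x @ 2.3087
    (6,2) via x @ 3.3439
    (7,2) via x @ 4.3792  # hit
  → r_4 = 4.3792
beam 5: φ=90°, α=60°
  direction (0.5000, 0.8660); cell (2,1); t to first gridline: x 0.4600, y 0.6120 (then +2.0000 / +1.1547)
    (3,1) via x @ 0.4600
    (3,2) via y @ 0.6120
    (3,3) via y @ 1.7667
    (4,3) via x @ 2.4600
    (4,4) via y @ 2.9214
    (4,5) via y @ 4.0761
    (5,5) via x @ 4.4600
    (5,6) via y @ 5.2308  # hit
  → r_5 = 5.2308

ranges = [0.5427, 0.4866, 0.9400, 4.3792, 5.2308]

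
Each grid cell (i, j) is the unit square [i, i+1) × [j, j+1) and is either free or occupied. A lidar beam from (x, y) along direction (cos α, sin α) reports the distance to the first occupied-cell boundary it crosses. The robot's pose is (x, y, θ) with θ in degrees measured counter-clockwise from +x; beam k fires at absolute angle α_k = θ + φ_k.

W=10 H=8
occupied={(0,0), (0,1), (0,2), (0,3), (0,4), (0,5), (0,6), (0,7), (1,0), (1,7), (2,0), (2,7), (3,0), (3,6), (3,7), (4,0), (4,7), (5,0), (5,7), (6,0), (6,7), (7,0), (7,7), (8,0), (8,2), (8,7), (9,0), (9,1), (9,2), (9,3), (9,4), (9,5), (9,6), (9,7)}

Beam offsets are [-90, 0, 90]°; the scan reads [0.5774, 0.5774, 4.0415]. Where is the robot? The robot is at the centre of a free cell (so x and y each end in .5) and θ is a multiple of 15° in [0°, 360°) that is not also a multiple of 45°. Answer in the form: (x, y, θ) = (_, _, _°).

(x, y, θ) = (8.5, 3.5, 30°)

The pose lattice has 46·16 = 736 candidates. Test each by forward raycasting.
  (4.5, 4.5, 165°): beam 1 = 2.5882 ≠ 0.5774 ✗
  (1.5, 1.5, 30°): beam 2 = 8.6603 ≠ 0.5774 ✗
  (5.5, 3.5, 60°): beam 1 = 2.8868 ≠ 0.5774 ✗
  …
  (8.5, 3.5, 30°): r_1=0.5774, r_2=0.5774, r_3=4.0415 — all match ✓
No second candidate reproduces the full scan.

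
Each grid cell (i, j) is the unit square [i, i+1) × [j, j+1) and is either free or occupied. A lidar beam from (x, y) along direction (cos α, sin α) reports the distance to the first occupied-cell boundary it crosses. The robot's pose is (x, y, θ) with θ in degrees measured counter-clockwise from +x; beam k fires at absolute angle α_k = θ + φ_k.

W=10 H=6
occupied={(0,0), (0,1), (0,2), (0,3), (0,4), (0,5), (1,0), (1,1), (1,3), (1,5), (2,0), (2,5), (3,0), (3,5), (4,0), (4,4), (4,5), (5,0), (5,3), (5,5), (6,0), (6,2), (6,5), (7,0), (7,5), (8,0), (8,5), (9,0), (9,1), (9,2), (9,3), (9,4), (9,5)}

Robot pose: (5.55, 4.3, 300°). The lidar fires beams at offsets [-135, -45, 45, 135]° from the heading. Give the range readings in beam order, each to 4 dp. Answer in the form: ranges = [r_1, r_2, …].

ranges = [0.5694, 0.3106, 3.5717, 0.7247]

beam 1: φ=-135°, α=165°
  dir = (cos 165°, sin 165°) = (-0.9659, 0.2588); from cell (5,4)
  next x-line at t=0.5694, next y-line at t=2.7046; Δt_x=1.0353, Δt_y=3.8637
    x: enter (4,4) at t=0.5694 ← occupied
  → r_1 = 0.5694
beam 2: φ=-45°, α=255°
  dir = (cos 255°, sin 255°) = (-0.2588, -0.9659); from cell (5,4)
  next x-line at t=2.1250, next y-line at t=0.3106; Δt_x=3.8637, Δt_y=1.0353
    y: enter (5,3) at t=0.3106 ← occupied
  → r_2 = 0.3106
beam 3: φ=45°, α=345°
  dir = (cos 345°, sin 345°) = (0.9659, -0.2588); from cell (5,4)
  next x-line at t=0.4659, next y-line at t=1.1591; Δt_x=1.0353, Δt_y=3.8637
    x: enter (6,4) at t=0.4659
    y: enter (6,3) at t=1.1591
    x: enter (7,3) at t=1.5012
    x: enter (8,3) at t=2.5364
    x: enter (9,3) at t=3.5717 ← occupied
  → r_3 = 3.5717
beam 4: φ=135°, α=75°
  dir = (cos 75°, sin 75°) = (0.2588, 0.9659); from cell (5,4)
  next x-line at t=1.7387, next y-line at t=0.7247; Δt_x=3.8637, Δt_y=1.0353
    y: enter (5,5) at t=0.7247 ← occupied
  → r_4 = 0.7247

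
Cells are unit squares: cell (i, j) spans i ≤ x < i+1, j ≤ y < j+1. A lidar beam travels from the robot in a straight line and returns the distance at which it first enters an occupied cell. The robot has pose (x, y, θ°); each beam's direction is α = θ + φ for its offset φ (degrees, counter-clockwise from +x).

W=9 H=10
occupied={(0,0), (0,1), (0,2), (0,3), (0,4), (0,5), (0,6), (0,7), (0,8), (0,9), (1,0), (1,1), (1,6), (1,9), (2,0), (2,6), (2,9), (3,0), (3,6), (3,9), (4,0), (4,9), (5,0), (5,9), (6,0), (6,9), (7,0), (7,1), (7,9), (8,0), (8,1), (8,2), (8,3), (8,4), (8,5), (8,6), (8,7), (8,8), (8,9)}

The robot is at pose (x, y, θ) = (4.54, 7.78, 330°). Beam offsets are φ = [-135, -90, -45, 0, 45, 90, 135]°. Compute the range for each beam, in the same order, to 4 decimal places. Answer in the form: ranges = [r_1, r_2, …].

beam 1: φ=-135°, α=195°
  d=(-0.9659,-0.2588)  start (4,7)  tX=0.5590 tY=3.0137  stride 1/|dx|=1.0353 1/|dy|=3.8637
    cross x-line → (3,7), t=0.5590
    cross x-line → (2,7), t=1.5943
    cross x-line → (1,7), t=2.6296
    cross y-line → (1,6), t=3.0137 (wall)
  → r_1 = 3.0137
beam 2: φ=-90°, α=240°
  d=(-0.5000,-0.8660)  start (4,7)  tX=1.0800 tY=0.9007  stride 1/|dx|=2.0000 1/|dy|=1.1547
    cross y-line → (4,6), t=0.9007
    cross x-line → (3,6), t=1.0800 (wall)
  → r_2 = 1.0800
beam 3: φ=-45°, α=285°
  d=(0.2588,-0.9659)  start (4,7)  tX=1.7773 tY=0.8075  stride 1/|dx|=3.8637 1/|dy|=1.0353
    cross y-line → (4,6), t=0.8075
    cross x-line → (5,6), t=1.7773
    cross y-line → (5,5), t=1.8428
    cross y-line → (5,4), t=2.8781
    cross y-line → (5,3), t=3.9133
    cross y-line → (5,2), t=4.9486
    cross x-line → (6,2), t=5.6410
    cross y-line → (6,1), t=5.9839
    cross y-line → (6,0), t=7.0192 (wall)
  → r_3 = 7.0192
beam 4: φ=0°, α=330°
  d=(0.8660,-0.5000)  start (4,7)  tX=0.5312 tY=1.5600  stride 1/|dx|=1.1547 1/|dy|=2.0000
    cross x-line → (5,7), t=0.5312
    cross y-line → (5,6), t=1.5600
    cross x-line → (6,6), t=1.6859
    cross x-line → (7,6), t=2.8406
    cross y-line → (7,5), t=3.5600
    cross x-line → (8,5), t=3.9953 (wall)
  → r_4 = 3.9953
beam 5: φ=45°, α=15°
  d=(0.9659,0.2588)  start (4,7)  tX=0.4762 tY=0.8500  stride 1/|dx|=1.0353 1/|dy|=3.8637
    cross x-line → (5,7), t=0.4762
    cross y-line → (5,8), t=0.8500
    cross x-line → (6,8), t=1.5115
    cross x-line → (7,8), t=2.5468
    cross x-line → (8,8), t=3.5821 (wall)
  → r_5 = 3.5821
beam 6: φ=90°, α=60°
  d=(0.5000,0.8660)  start (4,7)  tX=0.9200 tY=0.2540  stride 1/|dx|=2.0000 1/|dy|=1.1547
    cross y-line → (4,8), t=0.2540
    cross x-line → (5,8), t=0.9200
    cross y-line → (5,9), t=1.4087 (wall)
  → r_6 = 1.4087
beam 7: φ=135°, α=105°
  d=(-0.2588,0.9659)  start (4,7)  tX=2.0864 tY=0.2278  stride 1/|dx|=3.8637 1/|dy|=1.0353
    cross y-line → (4,8), t=0.2278
    cross y-line → (4,9), t=1.2630 (wall)
  → r_7 = 1.2630

ranges = [3.0137, 1.0800, 7.0192, 3.9953, 3.5821, 1.4087, 1.2630]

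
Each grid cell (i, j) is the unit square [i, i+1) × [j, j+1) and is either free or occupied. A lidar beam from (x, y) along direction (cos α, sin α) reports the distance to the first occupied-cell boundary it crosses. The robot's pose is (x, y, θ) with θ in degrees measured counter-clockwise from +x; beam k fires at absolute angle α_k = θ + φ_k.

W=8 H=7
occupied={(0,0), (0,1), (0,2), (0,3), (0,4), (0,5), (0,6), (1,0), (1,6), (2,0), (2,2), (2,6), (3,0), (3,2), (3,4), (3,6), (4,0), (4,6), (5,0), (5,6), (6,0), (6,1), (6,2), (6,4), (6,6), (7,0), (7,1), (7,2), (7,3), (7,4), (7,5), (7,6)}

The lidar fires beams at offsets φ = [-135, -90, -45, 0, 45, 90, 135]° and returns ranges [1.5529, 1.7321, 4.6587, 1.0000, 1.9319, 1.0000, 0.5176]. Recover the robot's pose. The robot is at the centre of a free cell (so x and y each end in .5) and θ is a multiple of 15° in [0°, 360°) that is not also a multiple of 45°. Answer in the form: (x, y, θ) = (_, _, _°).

(x, y, θ) = (4.5, 1.5, 120°)

Enumerate (i+0.5, j+0.5, θ) over the 24 free cells and 16 admissible headings. For each, cast all 7 beams and compare to the given ranges.
  (1.5, 4.5, 150°): beam 3 = 1.5529 ≠ 4.6587 ✗
  (6.5, 5.5, 120°): beam 1 = 0.5176 ≠ 1.5529 ✗
  (6.5, 5.5, 345°): beam 1 = 2.8868 ≠ 1.5529 ✗
  (4.5, 5.5, 150°): beam 1 = 1.9319 ≠ 1.5529 ✗
  …
  (4.5, 1.5, 120°): r_1=1.5529, r_2=1.7321, r_3=4.6587, r_4=1.0000, r_5=1.9319, r_6=1.0000, r_7=0.5176 — all match ✓
No second candidate reproduces the full scan.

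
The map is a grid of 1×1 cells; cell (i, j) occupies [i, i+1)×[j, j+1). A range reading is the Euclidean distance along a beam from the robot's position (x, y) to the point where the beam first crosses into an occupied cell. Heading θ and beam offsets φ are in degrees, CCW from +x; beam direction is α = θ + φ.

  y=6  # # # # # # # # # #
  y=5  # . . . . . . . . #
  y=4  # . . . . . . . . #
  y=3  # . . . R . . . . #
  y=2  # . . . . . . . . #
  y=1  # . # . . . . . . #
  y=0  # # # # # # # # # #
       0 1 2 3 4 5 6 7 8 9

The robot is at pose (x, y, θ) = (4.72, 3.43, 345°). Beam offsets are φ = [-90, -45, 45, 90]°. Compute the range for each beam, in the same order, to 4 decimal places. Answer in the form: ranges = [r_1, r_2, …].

beam 1: φ=-90°, α=255°
  cosα=-0.2588 sinα=-0.9659 | (4,3) | tMaxX 2.7819 tMaxY 0.4452 | tΔX 3.8637 tΔY 1.0353
    t=0.4452 [y] (4,2)
    t=1.4804 [y] (4,1)
    t=2.5157 [y] (4,0) — stop
  → r_1 = 2.5157
beam 2: φ=-45°, α=300°
  cosα=0.5000 sinα=-0.8660 | (4,3) | tMaxX 0.5600 tMaxY 0.4965 | tΔX 2.0000 tΔY 1.1547
    t=0.4965 [y] (4,2)
    t=0.5600 [x] (5,2)
    t=1.6512 [y] (5,1)
    t=2.5600 [x] (6,1)
    t=2.8059 [y] (6,0) — stop
  → r_2 = 2.8059
beam 3: φ=45°, α=30°
  cosα=0.8660 sinα=0.5000 | (4,3) | tMaxX 0.3233 tMaxY 1.1400 | tΔX 1.1547 tΔY 2.0000
    t=0.3233 [x] (5,3)
    t=1.1400 [y] (5,4)
    t=1.4780 [x] (6,4)
    t=2.6327 [x] (7,4)
    t=3.1400 [y] (7,5)
    t=3.7874 [x] (8,5)
    t=4.9421 [x] (9,5) — stop
  → r_3 = 4.9421
beam 4: φ=90°, α=75°
  cosα=0.2588 sinα=0.9659 | (4,3) | tMaxX 1.0818 tMaxY 0.5901 | tΔX 3.8637 tΔY 1.0353
    t=0.5901 [y] (4,4)
    t=1.0818 [x] (5,4)
    t=1.6254 [y] (5,5)
    t=2.6607 [y] (5,6) — stop
  → r_4 = 2.6607

ranges = [2.5157, 2.8059, 4.9421, 2.6607]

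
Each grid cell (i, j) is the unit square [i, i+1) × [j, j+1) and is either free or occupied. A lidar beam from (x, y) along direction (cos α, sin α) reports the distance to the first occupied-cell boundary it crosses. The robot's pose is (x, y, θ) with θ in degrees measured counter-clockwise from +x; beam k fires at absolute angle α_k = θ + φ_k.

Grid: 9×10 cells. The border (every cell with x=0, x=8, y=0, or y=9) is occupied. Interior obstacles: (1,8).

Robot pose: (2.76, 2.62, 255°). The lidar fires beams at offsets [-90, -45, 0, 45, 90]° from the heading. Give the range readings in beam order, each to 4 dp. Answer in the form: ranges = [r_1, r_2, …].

beam 1: φ=-90°, α=165°
  dir = (cos 165°, sin 165°) = (-0.9659, 0.2588); from cell (2,2)
  next x-line at t=0.7868, next y-line at t=1.4682; Δt_x=1.0353, Δt_y=3.8637
    x: enter (1,2) at t=0.7868
    y: enter (1,3) at t=1.4682
    x: enter (0,3) at t=1.8221 ← occupied
  → r_1 = 1.8221
beam 2: φ=-45°, α=210°
  dir = (cos 210°, sin 210°) = (-0.8660, -0.5000); from cell (2,2)
  next x-line at t=0.8776, next y-line at t=1.2400; Δt_x=1.1547, Δt_y=2.0000
    x: enter (1,2) at t=0.8776
    y: enter (1,1) at t=1.2400
    x: enter (0,1) at t=2.0323 ← occupied
  → r_2 = 2.0323
beam 3: φ=0°, α=255°
  dir = (cos 255°, sin 255°) = (-0.2588, -0.9659); from cell (2,2)
  next x-line at t=2.9364, next y-line at t=0.6419; Δt_x=3.8637, Δt_y=1.0353
    y: enter (2,1) at t=0.6419
    y: enter (2,0) at t=1.6771 ← occupied
  → r_3 = 1.6771
beam 4: φ=45°, α=300°
  dir = (cos 300°, sin 300°) = (0.5000, -0.8660); from cell (2,2)
  next x-line at t=0.4800, next y-line at t=0.7159; Δt_x=2.0000, Δt_y=1.1547
    x: enter (3,2) at t=0.4800
    y: enter (3,1) at t=0.7159
    y: enter (3,0) at t=1.8706 ← occupied
  → r_4 = 1.8706
beam 5: φ=90°, α=345°
  dir = (cos 345°, sin 345°) = (0.9659, -0.2588); from cell (2,2)
  next x-line at t=0.2485, next y-line at t=2.3955; Δt_x=1.0353, Δt_y=3.8637
    x: enter (3,2) at t=0.2485
    x: enter (4,2) at t=1.2837
    x: enter (5,2) at t=2.3190
    y: enter (5,1) at t=2.3955
    x: enter (6,1) at t=3.3543
    x: enter (7,1) at t=4.3896
    x: enter (8,1) at t=5.4248 ← occupied
  → r_5 = 5.4248

ranges = [1.8221, 2.0323, 1.6771, 1.8706, 5.4248]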